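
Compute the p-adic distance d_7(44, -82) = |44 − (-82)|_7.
d_7(44, -82) = 1/7

Step 1 — x − y = 44 − (-82) = 126. Step 2 — v_7(126) = 1 (factor: 126 = (7^1 · 18); the sign does not affect v_p). Step 3 — |x − y|_7 = 7^{-1} = 1/7.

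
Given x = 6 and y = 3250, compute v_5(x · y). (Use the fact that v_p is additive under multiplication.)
v_5(19500) = 3

v_p(x) = 0 (factor: 6 = 5^0 · 6); v_p(y) = 3 (factor: 3250 = 5^3 · 26). Additivity: v_p(xy) = v_p(x) + v_p(y) = 0 + 3 = 3. (Direct check: xy = 19500 = 5^3 · (156).)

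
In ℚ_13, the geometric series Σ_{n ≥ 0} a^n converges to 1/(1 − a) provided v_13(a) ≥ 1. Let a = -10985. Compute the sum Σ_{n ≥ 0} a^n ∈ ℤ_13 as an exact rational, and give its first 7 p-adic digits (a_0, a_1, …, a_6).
Σ a^n = 1/(1 − a) = 1/10986;  first 7 digits = (1, 0, 0, 8, 12, 12, 11)

v_13(a) = 3 ≥ 1, so the series converges in ℤ_13 to 1/(1 − a) = 1/(1 − (-10985)) = 1/10986. Expand this rational in ℤ_13: compute digits iteratively via d_i = x_i mod 13, x_{i+1} = (x_i − d_i)/13. The first 7 digits are (1, 0, 0, 8, 12, 12, 11).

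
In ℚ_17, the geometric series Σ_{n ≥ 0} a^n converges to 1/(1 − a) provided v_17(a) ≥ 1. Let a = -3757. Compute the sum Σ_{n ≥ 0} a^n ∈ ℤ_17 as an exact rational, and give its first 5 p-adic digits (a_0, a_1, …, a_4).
Σ a^n = 1/(1 − a) = 1/3758;  first 5 digits = (1, 0, 4, 16, 15)

v_17(a) = 2 ≥ 1, so the series converges in ℤ_17 to 1/(1 − a) = 1/(1 − (-3757)) = 1/3758. Expand this rational in ℤ_17: compute digits iteratively via d_i = x_i mod 17, x_{i+1} = (x_i − d_i)/17. The first 5 digits are (1, 0, 4, 16, 15).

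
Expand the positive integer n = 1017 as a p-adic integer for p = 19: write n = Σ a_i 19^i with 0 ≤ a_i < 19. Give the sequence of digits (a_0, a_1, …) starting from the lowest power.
(a_0, a_1, …) = (10, 15, 2)

Repeated division by 19 gives the digits low-to-high: 1017 = 10 + 15·19^1 + 2·19^2. Digit sequence: (10, 15, 2).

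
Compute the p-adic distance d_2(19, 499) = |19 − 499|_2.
d_2(19, 499) = 1/32

Step 1 — x − y = 19 − 499 = -480. Step 2 — v_2(-480) = 5 (factor: -480 = −(2^5 · 15); the sign does not affect v_p). Step 3 — |x − y|_2 = 2^{-5} = 1/32.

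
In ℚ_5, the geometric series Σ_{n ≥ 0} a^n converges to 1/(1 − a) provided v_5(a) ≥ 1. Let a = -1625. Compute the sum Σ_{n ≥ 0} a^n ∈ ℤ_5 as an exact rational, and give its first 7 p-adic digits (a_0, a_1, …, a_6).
Σ a^n = 1/(1 − a) = 1/1626;  first 7 digits = (1, 0, 0, 2, 2, 4, 3)

v_5(a) = 3 ≥ 1, so the series converges in ℤ_5 to 1/(1 − a) = 1/(1 − (-1625)) = 1/1626. Expand this rational in ℤ_5: compute digits iteratively via d_i = x_i mod 5, x_{i+1} = (x_i − d_i)/5. The first 7 digits are (1, 0, 0, 2, 2, 4, 3).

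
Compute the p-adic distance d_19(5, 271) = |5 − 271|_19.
d_19(5, 271) = 1/19

Step 1 — x − y = 5 − 271 = -266. Step 2 — v_19(-266) = 1 (factor: -266 = −(19^1 · 14); the sign does not affect v_p). Step 3 — |x − y|_19 = 19^{-1} = 1/19.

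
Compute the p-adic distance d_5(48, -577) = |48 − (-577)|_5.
d_5(48, -577) = 1/625

Step 1 — x − y = 48 − (-577) = 625. Step 2 — v_5(625) = 4 (factor: 625 = (5^4 · 1); the sign does not affect v_p). Step 3 — |x − y|_5 = 5^{-4} = 1/625.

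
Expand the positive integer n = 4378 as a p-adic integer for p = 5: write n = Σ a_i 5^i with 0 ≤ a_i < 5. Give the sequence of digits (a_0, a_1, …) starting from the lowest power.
(a_0, a_1, …) = (3, 0, 0, 0, 2, 1)

Repeated division by 5 gives the digits low-to-high: 4378 = 3 + 2·5^4 + 1·5^5. Digit sequence: (3, 0, 0, 0, 2, 1).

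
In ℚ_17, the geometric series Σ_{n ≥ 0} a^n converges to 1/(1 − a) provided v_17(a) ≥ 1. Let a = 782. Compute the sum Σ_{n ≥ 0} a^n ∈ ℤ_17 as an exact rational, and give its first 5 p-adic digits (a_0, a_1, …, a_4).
Σ a^n = 1/(1 − a) = -1/781;  first 5 digits = (1, 12, 10, 16, 16)

v_17(a) = 1 ≥ 1, so the series converges in ℤ_17 to 1/(1 − a) = 1/(1 − 782) = -1/781. Expand this rational in ℤ_17: compute digits iteratively via d_i = x_i mod 17, x_{i+1} = (x_i − d_i)/17. The first 5 digits are (1, 12, 10, 16, 16).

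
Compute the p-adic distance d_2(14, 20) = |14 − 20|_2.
d_2(14, 20) = 1/2

Step 1 — x − y = 14 − 20 = -6. Step 2 — v_2(-6) = 1 (factor: -6 = −(2^1 · 3); the sign does not affect v_p). Step 3 — |x − y|_2 = 2^{-1} = 1/2.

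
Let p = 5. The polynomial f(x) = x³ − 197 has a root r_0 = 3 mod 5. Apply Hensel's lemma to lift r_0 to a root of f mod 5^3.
r_2 = 13 (mod 125)

Hensel: r_{i+1} = r_i − f(r_i)/f′(r_i) mod 5^{i+2}, where f′(x) = 3x². Iterate:
  r_0 = 3 (mod 5)
  r_1 = 13 (mod 25)
  r_2 = 13 (mod 125)
Final: r = 13 with f(r) ≡ 0 mod 5^3.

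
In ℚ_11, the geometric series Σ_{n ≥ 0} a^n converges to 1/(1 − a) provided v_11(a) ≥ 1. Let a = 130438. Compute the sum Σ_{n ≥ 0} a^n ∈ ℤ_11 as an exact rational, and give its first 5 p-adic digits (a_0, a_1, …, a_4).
Σ a^n = 1/(1 − a) = -1/130437;  first 5 digits = (1, 0, 0, 10, 8)

v_11(a) = 3 ≥ 1, so the series converges in ℤ_11 to 1/(1 − a) = 1/(1 − 130438) = -1/130437. Expand this rational in ℤ_11: compute digits iteratively via d_i = x_i mod 11, x_{i+1} = (x_i − d_i)/11. The first 5 digits are (1, 0, 0, 10, 8).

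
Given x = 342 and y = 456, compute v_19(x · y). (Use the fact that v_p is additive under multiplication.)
v_19(155952) = 2

v_p(x) = 1 (factor: 342 = 19^1 · 18); v_p(y) = 1 (factor: 456 = 19^1 · 24). Additivity: v_p(xy) = v_p(x) + v_p(y) = 1 + 1 = 2. (Direct check: xy = 155952 = 19^2 · (432).)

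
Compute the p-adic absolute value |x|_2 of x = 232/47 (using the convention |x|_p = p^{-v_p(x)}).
|232/47|_2 = 1/8

Step 1 — compute v_2(x) by factoring powers of 2 out of the numerator and denominator: v_2(232/47) = 3. Step 2 — apply |x|_p = p^{-v_p(x)} = 2^{-3} = 1/8.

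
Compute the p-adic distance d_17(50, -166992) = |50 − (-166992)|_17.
d_17(50, -166992) = 1/83521

Step 1 — x − y = 50 − (-166992) = 167042. Step 2 — v_17(167042) = 4 (factor: 167042 = (17^4 · 2); the sign does not affect v_p). Step 3 — |x − y|_17 = 17^{-4} = 1/83521.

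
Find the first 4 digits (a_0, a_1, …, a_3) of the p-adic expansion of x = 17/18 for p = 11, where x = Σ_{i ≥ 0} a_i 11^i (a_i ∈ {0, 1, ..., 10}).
(a_0, …, a_3) = (4, 4, 10, 7)

v_11(17/18) = 0 (numerator and denominator both coprime to 11), so x ∈ ℤ_11^×. Compute digits iteratively via a_i = x_i mod 11, x_{i+1} = (x_i − a_i)/11, with x_0 = x:
  x_0 = 17/18;  a_0 = 4;  x_1 = (x_0 − 4)/11 = -5/18
  x_1 = -5/18;  a_1 = 4;  x_2 = (x_1 − 4)/11 = -7/18
  x_2 = -7/18;  a_2 = 10;  x_3 = (x_2 − 10)/11 = -17/18
  x_3 = -17/18;  a_3 = 7;  x_4 = (x_3 − 7)/11 = -13/18
Digits: (4, 4, 10, 7).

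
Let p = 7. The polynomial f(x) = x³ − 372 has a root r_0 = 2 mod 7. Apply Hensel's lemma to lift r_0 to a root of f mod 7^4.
r_3 = 849 (mod 2401)

Hensel: r_{i+1} = r_i − f(r_i)/f′(r_i) mod 7^{i+2}, where f′(x) = 3x². Iterate:
  r_0 = 2 (mod 7)
  r_1 = 16 (mod 49)
  r_2 = 163 (mod 343)
  r_3 = 849 (mod 2401)
Final: r = 849 with f(r) ≡ 0 mod 7^4.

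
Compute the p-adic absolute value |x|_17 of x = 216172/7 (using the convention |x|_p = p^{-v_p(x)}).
|216172/7|_17 = 1/4913

Step 1 — compute v_17(x) by factoring powers of 17 out of the numerator and denominator: v_17(216172/7) = 3. Step 2 — apply |x|_p = p^{-v_p(x)} = 17^{-3} = 1/4913.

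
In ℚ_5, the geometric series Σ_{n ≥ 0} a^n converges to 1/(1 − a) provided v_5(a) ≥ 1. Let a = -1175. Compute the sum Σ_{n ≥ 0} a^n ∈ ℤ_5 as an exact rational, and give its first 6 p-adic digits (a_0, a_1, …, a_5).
Σ a^n = 1/(1 − a) = 1/1176;  first 6 digits = (1, 0, 3, 0, 2, 1)

v_5(a) = 2 ≥ 1, so the series converges in ℤ_5 to 1/(1 − a) = 1/(1 − (-1175)) = 1/1176. Expand this rational in ℤ_5: compute digits iteratively via d_i = x_i mod 5, x_{i+1} = (x_i − d_i)/5. The first 6 digits are (1, 0, 3, 0, 2, 1).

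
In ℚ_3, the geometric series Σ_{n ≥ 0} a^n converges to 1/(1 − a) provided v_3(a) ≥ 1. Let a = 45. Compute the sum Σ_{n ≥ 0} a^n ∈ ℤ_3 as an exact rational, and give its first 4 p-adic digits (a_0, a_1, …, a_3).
Σ a^n = 1/(1 − a) = -1/44;  first 4 digits = (1, 0, 2, 1)

v_3(a) = 2 ≥ 1, so the series converges in ℤ_3 to 1/(1 − a) = 1/(1 − 45) = -1/44. Expand this rational in ℤ_3: compute digits iteratively via d_i = x_i mod 3, x_{i+1} = (x_i − d_i)/3. The first 4 digits are (1, 0, 2, 1).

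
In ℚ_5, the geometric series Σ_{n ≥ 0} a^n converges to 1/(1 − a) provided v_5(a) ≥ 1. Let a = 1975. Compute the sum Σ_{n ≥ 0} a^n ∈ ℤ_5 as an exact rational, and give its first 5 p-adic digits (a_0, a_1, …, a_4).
Σ a^n = 1/(1 − a) = -1/1974;  first 5 digits = (1, 0, 4, 0, 4)

v_5(a) = 2 ≥ 1, so the series converges in ℤ_5 to 1/(1 − a) = 1/(1 − 1975) = -1/1974. Expand this rational in ℤ_5: compute digits iteratively via d_i = x_i mod 5, x_{i+1} = (x_i − d_i)/5. The first 5 digits are (1, 0, 4, 0, 4).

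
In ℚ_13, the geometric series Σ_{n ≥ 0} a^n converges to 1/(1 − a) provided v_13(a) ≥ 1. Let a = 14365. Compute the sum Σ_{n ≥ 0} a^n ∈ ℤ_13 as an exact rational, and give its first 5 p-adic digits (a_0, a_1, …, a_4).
Σ a^n = 1/(1 − a) = -1/14364;  first 5 digits = (1, 0, 7, 6, 10)

v_13(a) = 2 ≥ 1, so the series converges in ℤ_13 to 1/(1 − a) = 1/(1 − 14365) = -1/14364. Expand this rational in ℤ_13: compute digits iteratively via d_i = x_i mod 13, x_{i+1} = (x_i − d_i)/13. The first 5 digits are (1, 0, 7, 6, 10).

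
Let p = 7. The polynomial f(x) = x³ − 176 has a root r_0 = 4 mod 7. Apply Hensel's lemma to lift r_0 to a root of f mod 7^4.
r_3 = 186 (mod 2401)

Hensel: r_{i+1} = r_i − f(r_i)/f′(r_i) mod 7^{i+2}, where f′(x) = 3x². Iterate:
  r_0 = 4 (mod 7)
  r_1 = 39 (mod 49)
  r_2 = 186 (mod 343)
  r_3 = 186 (mod 2401)
Final: r = 186 with f(r) ≡ 0 mod 7^4.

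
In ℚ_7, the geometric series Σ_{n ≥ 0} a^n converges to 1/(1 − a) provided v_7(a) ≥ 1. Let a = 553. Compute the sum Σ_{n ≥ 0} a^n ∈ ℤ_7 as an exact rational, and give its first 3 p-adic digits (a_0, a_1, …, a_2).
Σ a^n = 1/(1 − a) = -1/552;  first 3 digits = (1, 2, 1)

v_7(a) = 1 ≥ 1, so the series converges in ℤ_7 to 1/(1 − a) = 1/(1 − 553) = -1/552. Expand this rational in ℤ_7: compute digits iteratively via d_i = x_i mod 7, x_{i+1} = (x_i − d_i)/7. The first 3 digits are (1, 2, 1).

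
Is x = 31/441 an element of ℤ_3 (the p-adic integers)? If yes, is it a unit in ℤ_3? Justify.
x ∉ ℤ_3 (v_3(x) = -2 < 0)

ℤ_3 = {x ∈ ℚ_3 : v_3(x) ≥ 0} and ℤ_3^× = {x ∈ ℤ_3 : v_3(x) = 0}. Here v_3(31/441) = v_3(num) − v_3(den) = -2; compare against these criteria.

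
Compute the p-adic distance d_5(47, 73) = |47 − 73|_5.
d_5(47, 73) = 1

Step 1 — x − y = 47 − 73 = -26. Step 2 — v_5(-26) = 0 (factor: -26 = −(5^0 · 26); the sign does not affect v_p). Step 3 — |x − y|_5 = 5^{0} = 1.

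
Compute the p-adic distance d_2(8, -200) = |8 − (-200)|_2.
d_2(8, -200) = 1/16

Step 1 — x − y = 8 − (-200) = 208. Step 2 — v_2(208) = 4 (factor: 208 = (2^4 · 13); the sign does not affect v_p). Step 3 — |x − y|_2 = 2^{-4} = 1/16.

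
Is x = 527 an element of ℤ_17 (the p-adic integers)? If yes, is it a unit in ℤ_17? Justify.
x ∈ ℤ_17 but not a unit; v_17(x) = 1 > 0

ℤ_17 = {x ∈ ℚ_17 : v_17(x) ≥ 0} and ℤ_17^× = {x ∈ ℤ_17 : v_17(x) = 0}. Here v_17(527) = v_17(num) − v_17(den) = 1; compare against these criteria.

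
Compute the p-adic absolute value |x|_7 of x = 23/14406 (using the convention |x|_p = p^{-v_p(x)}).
|23/14406|_7 = 2401

Step 1 — compute v_7(x) by factoring powers of 7 out of the numerator and denominator: v_7(23/14406) = -4. Step 2 — apply |x|_p = p^{-v_p(x)} = 7^{4} = 2401.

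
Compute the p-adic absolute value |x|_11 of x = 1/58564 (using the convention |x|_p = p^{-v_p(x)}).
|1/58564|_11 = 14641

Step 1 — compute v_11(x) by factoring powers of 11 out of the numerator and denominator: v_11(1/58564) = -4. Step 2 — apply |x|_p = p^{-v_p(x)} = 11^{4} = 14641.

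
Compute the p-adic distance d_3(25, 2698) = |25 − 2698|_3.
d_3(25, 2698) = 1/243

Step 1 — x − y = 25 − 2698 = -2673. Step 2 — v_3(-2673) = 5 (factor: -2673 = −(3^5 · 11); the sign does not affect v_p). Step 3 — |x − y|_3 = 3^{-5} = 1/243.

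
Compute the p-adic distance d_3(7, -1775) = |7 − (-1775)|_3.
d_3(7, -1775) = 1/81

Step 1 — x − y = 7 − (-1775) = 1782. Step 2 — v_3(1782) = 4 (factor: 1782 = (3^4 · 22); the sign does not affect v_p). Step 3 — |x − y|_3 = 3^{-4} = 1/81.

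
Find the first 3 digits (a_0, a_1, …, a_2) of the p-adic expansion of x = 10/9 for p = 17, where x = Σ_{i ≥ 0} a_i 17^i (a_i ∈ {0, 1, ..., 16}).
(a_0, …, a_2) = (3, 15, 1)

v_17(10/9) = 0 (numerator and denominator both coprime to 17), so x ∈ ℤ_17^×. Compute digits iteratively via a_i = x_i mod 17, x_{i+1} = (x_i − a_i)/17, with x_0 = x:
  x_0 = 10/9;  a_0 = 3;  x_1 = (x_0 − 3)/17 = -1/9
  x_1 = -1/9;  a_1 = 15;  x_2 = (x_1 − 15)/17 = -8/9
  x_2 = -8/9;  a_2 = 1;  x_3 = (x_2 − 1)/17 = -1/9
Digits: (3, 15, 1).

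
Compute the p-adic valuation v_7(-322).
v_7(-322) = 1

v_7(n) is the largest exponent k such that 7^k divides n. Factor out: -322 = -7^1 · 46. (Sign doesn't affect v_p.) So v_7(-322) = 1.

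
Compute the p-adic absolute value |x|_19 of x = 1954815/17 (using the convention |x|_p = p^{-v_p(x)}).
|1954815/17|_19 = 1/130321

Step 1 — compute v_19(x) by factoring powers of 19 out of the numerator and denominator: v_19(1954815/17) = 4. Step 2 — apply |x|_p = p^{-v_p(x)} = 19^{-4} = 1/130321.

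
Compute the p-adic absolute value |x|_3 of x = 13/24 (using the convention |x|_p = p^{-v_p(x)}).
|13/24|_3 = 3

Step 1 — compute v_3(x) by factoring powers of 3 out of the numerator and denominator: v_3(13/24) = -1. Step 2 — apply |x|_p = p^{-v_p(x)} = 3^{1} = 3.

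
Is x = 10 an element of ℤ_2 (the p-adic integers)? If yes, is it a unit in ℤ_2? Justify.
x ∈ ℤ_2 but not a unit; v_2(x) = 1 > 0

ℤ_2 = {x ∈ ℚ_2 : v_2(x) ≥ 0} and ℤ_2^× = {x ∈ ℤ_2 : v_2(x) = 0}. Here v_2(10) = v_2(num) − v_2(den) = 1; compare against these criteria.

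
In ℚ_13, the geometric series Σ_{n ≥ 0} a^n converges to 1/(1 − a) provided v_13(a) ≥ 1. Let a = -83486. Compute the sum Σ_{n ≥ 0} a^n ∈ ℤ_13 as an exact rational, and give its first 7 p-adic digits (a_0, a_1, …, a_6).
Σ a^n = 1/(1 − a) = 1/83487;  first 7 digits = (1, 0, 0, 1, 10, 12, 0)

v_13(a) = 3 ≥ 1, so the series converges in ℤ_13 to 1/(1 − a) = 1/(1 − (-83486)) = 1/83487. Expand this rational in ℤ_13: compute digits iteratively via d_i = x_i mod 13, x_{i+1} = (x_i − d_i)/13. The first 7 digits are (1, 0, 0, 1, 10, 12, 0).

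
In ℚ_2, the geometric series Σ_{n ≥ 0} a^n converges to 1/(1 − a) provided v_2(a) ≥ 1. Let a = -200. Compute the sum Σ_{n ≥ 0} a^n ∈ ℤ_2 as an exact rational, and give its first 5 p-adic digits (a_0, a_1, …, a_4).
Σ a^n = 1/(1 − a) = 1/201;  first 5 digits = (1, 0, 0, 1, 1)

v_2(a) = 3 ≥ 1, so the series converges in ℤ_2 to 1/(1 − a) = 1/(1 − (-200)) = 1/201. Expand this rational in ℤ_2: compute digits iteratively via d_i = x_i mod 2, x_{i+1} = (x_i − d_i)/2. The first 5 digits are (1, 0, 0, 1, 1).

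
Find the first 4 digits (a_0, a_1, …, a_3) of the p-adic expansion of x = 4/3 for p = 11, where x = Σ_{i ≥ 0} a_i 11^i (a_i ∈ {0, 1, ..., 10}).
(a_0, …, a_3) = (5, 7, 3, 7)

v_11(4/3) = 0 (numerator and denominator both coprime to 11), so x ∈ ℤ_11^×. Compute digits iteratively via a_i = x_i mod 11, x_{i+1} = (x_i − a_i)/11, with x_0 = x:
  x_0 = 4/3;  a_0 = 5;  x_1 = (x_0 − 5)/11 = -1/3
  x_1 = -1/3;  a_1 = 7;  x_2 = (x_1 − 7)/11 = -2/3
  x_2 = -2/3;  a_2 = 3;  x_3 = (x_2 − 3)/11 = -1/3
  x_3 = -1/3;  a_3 = 7;  x_4 = (x_3 − 7)/11 = -2/3
Digits: (5, 7, 3, 7).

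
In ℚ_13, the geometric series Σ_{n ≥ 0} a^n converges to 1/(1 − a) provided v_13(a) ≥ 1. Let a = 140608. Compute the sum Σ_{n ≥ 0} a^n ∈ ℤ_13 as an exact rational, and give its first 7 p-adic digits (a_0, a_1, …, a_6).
Σ a^n = 1/(1 − a) = -1/140607;  first 7 digits = (1, 0, 0, 12, 4, 0, 1)

v_13(a) = 3 ≥ 1, so the series converges in ℤ_13 to 1/(1 − a) = 1/(1 − 140608) = -1/140607. Expand this rational in ℤ_13: compute digits iteratively via d_i = x_i mod 13, x_{i+1} = (x_i − d_i)/13. The first 7 digits are (1, 0, 0, 12, 4, 0, 1).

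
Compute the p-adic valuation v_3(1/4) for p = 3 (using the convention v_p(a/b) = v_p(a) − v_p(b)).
v_3(1/4) = 0

Factor powers of 3 from the numerator and denominator of the reduced fraction: 1 = 3^0 · 1 and 4 = 3^0 · 4. Apply v_p(a/b) = v_p(a) − v_p(b): v_3(1/4) = 0 − 0 = 0.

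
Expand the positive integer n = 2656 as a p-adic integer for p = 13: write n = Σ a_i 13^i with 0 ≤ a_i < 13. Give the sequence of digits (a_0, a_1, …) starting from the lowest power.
(a_0, a_1, …) = (4, 9, 2, 1)

Repeated division by 13 gives the digits low-to-high: 2656 = 4 + 9·13^1 + 2·13^2 + 1·13^3. Digit sequence: (4, 9, 2, 1).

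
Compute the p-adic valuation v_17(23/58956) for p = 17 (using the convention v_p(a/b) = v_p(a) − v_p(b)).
v_17(23/58956) = -3

Factor powers of 17 from the numerator and denominator of the reduced fraction: 23 = 17^0 · 23 and 58956 = 17^3 · 12. Apply v_p(a/b) = v_p(a) − v_p(b): v_17(23/58956) = 0 − 3 = -3.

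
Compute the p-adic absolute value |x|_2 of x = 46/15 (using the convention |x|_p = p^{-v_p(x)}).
|46/15|_2 = 1/2

Step 1 — compute v_2(x) by factoring powers of 2 out of the numerator and denominator: v_2(46/15) = 1. Step 2 — apply |x|_p = p^{-v_p(x)} = 2^{-1} = 1/2.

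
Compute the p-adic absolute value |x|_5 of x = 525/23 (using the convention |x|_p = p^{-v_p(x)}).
|525/23|_5 = 1/25

Step 1 — compute v_5(x) by factoring powers of 5 out of the numerator and denominator: v_5(525/23) = 2. Step 2 — apply |x|_p = p^{-v_p(x)} = 5^{-2} = 1/25.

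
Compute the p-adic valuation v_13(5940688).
v_13(5940688) = 5

v_13(n) is the largest exponent k such that 13^k divides n. Factor out: 5940688 = 13^5 · 16. (Sign doesn't affect v_p.) So v_13(5940688) = 5.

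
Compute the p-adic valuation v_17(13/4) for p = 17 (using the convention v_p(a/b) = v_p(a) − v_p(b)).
v_17(13/4) = 0

Factor powers of 17 from the numerator and denominator of the reduced fraction: 13 = 17^0 · 13 and 4 = 17^0 · 4. Apply v_p(a/b) = v_p(a) − v_p(b): v_17(13/4) = 0 − 0 = 0.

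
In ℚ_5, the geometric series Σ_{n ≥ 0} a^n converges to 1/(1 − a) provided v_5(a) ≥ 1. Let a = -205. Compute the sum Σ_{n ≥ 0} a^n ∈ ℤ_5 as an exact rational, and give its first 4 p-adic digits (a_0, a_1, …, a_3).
Σ a^n = 1/(1 − a) = 1/206;  first 4 digits = (1, 4, 2, 3)

v_5(a) = 1 ≥ 1, so the series converges in ℤ_5 to 1/(1 − a) = 1/(1 − (-205)) = 1/206. Expand this rational in ℤ_5: compute digits iteratively via d_i = x_i mod 5, x_{i+1} = (x_i − d_i)/5. The first 4 digits are (1, 4, 2, 3).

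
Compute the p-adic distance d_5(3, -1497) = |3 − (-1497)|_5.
d_5(3, -1497) = 1/125

Step 1 — x − y = 3 − (-1497) = 1500. Step 2 — v_5(1500) = 3 (factor: 1500 = (5^3 · 12); the sign does not affect v_p). Step 3 — |x − y|_5 = 5^{-3} = 1/125.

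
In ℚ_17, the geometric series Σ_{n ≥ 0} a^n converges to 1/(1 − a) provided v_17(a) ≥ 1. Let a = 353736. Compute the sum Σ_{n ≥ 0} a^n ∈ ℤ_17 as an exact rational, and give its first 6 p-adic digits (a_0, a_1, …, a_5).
Σ a^n = 1/(1 − a) = -1/353735;  first 6 digits = (1, 0, 0, 4, 4, 0)

v_17(a) = 3 ≥ 1, so the series converges in ℤ_17 to 1/(1 − a) = 1/(1 − 353736) = -1/353735. Expand this rational in ℤ_17: compute digits iteratively via d_i = x_i mod 17, x_{i+1} = (x_i − d_i)/17. The first 6 digits are (1, 0, 0, 4, 4, 0).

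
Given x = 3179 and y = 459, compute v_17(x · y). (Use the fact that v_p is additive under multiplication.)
v_17(1459161) = 3

v_p(x) = 2 (factor: 3179 = 17^2 · 11); v_p(y) = 1 (factor: 459 = 17^1 · 27). Additivity: v_p(xy) = v_p(x) + v_p(y) = 2 + 1 = 3. (Direct check: xy = 1459161 = 17^3 · (297).)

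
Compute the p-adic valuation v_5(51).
v_5(51) = 0

v_5(n) is the largest exponent k such that 5^k divides n. Factor out: 51 = 5^0 · 51. (Sign doesn't affect v_p.) So v_5(51) = 0.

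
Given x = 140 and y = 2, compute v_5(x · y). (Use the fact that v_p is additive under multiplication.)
v_5(280) = 1

v_p(x) = 1 (factor: 140 = 5^1 · 28); v_p(y) = 0 (factor: 2 = 5^0 · 2). Additivity: v_p(xy) = v_p(x) + v_p(y) = 1 + 0 = 1. (Direct check: xy = 280 = 5^1 · (56).)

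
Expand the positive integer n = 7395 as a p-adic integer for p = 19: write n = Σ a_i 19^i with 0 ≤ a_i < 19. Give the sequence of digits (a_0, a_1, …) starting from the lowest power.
(a_0, a_1, …) = (4, 9, 1, 1)

Repeated division by 19 gives the digits low-to-high: 7395 = 4 + 9·19^1 + 1·19^2 + 1·19^3. Digit sequence: (4, 9, 1, 1).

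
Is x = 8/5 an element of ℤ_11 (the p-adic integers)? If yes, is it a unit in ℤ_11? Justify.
x ∈ ℤ_11^× (unit); v_11(x) = 0

ℤ_11 = {x ∈ ℚ_11 : v_11(x) ≥ 0} and ℤ_11^× = {x ∈ ℤ_11 : v_11(x) = 0}. Here v_11(8/5) = v_11(num) − v_11(den) = 0; compare against these criteria.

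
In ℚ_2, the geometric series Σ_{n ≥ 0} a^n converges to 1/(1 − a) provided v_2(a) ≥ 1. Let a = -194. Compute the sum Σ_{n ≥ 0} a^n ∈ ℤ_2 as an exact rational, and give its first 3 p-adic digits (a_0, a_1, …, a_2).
Σ a^n = 1/(1 − a) = 1/195;  first 3 digits = (1, 1, 0)

v_2(a) = 1 ≥ 1, so the series converges in ℤ_2 to 1/(1 − a) = 1/(1 − (-194)) = 1/195. Expand this rational in ℤ_2: compute digits iteratively via d_i = x_i mod 2, x_{i+1} = (x_i − d_i)/2. The first 3 digits are (1, 1, 0).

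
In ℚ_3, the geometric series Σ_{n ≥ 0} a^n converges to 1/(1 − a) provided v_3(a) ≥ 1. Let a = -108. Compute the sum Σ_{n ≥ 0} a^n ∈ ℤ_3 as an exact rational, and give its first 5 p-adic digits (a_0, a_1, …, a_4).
Σ a^n = 1/(1 − a) = 1/109;  first 5 digits = (1, 0, 0, 2, 1)

v_3(a) = 3 ≥ 1, so the series converges in ℤ_3 to 1/(1 − a) = 1/(1 − (-108)) = 1/109. Expand this rational in ℤ_3: compute digits iteratively via d_i = x_i mod 3, x_{i+1} = (x_i − d_i)/3. The first 5 digits are (1, 0, 0, 2, 1).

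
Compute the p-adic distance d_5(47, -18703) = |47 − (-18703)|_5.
d_5(47, -18703) = 1/3125

Step 1 — x − y = 47 − (-18703) = 18750. Step 2 — v_5(18750) = 5 (factor: 18750 = (5^5 · 6); the sign does not affect v_p). Step 3 — |x − y|_5 = 5^{-5} = 1/3125.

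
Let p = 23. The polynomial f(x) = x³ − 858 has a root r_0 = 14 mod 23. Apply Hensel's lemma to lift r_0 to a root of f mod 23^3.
r_2 = 1049 (mod 12167)

Hensel: r_{i+1} = r_i − f(r_i)/f′(r_i) mod 23^{i+2}, where f′(x) = 3x². Iterate:
  r_0 = 14 (mod 23)
  r_1 = 520 (mod 529)
  r_2 = 1049 (mod 12167)
Final: r = 1049 with f(r) ≡ 0 mod 23^3.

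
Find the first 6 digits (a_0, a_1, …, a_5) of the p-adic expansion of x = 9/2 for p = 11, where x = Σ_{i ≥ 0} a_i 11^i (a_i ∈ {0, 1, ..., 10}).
(a_0, …, a_5) = (10, 5, 5, 5, 5, 5)

v_11(9/2) = 0 (numerator and denominator both coprime to 11), so x ∈ ℤ_11^×. Compute digits iteratively via a_i = x_i mod 11, x_{i+1} = (x_i − a_i)/11, with x_0 = x:
  x_0 = 9/2;  a_0 = 10;  x_1 = (x_0 − 10)/11 = -1/2
  x_1 = -1/2;  a_1 = 5;  x_2 = (x_1 − 5)/11 = -1/2
  x_2 = -1/2;  a_2 = 5;  x_3 = (x_2 − 5)/11 = -1/2
  x_3 = -1/2;  a_3 = 5;  x_4 = (x_3 − 5)/11 = -1/2
  x_4 = -1/2;  a_4 = 5;  x_5 = (x_4 − 5)/11 = -1/2
  x_5 = -1/2;  a_5 = 5;  x_6 = (x_5 − 5)/11 = -1/2
Digits: (10, 5, 5, 5, 5, 5).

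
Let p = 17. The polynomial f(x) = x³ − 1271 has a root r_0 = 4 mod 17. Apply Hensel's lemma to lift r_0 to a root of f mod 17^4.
r_3 = 52874 (mod 83521)

Hensel: r_{i+1} = r_i − f(r_i)/f′(r_i) mod 17^{i+2}, where f′(x) = 3x². Iterate:
  r_0 = 4 (mod 17)
  r_1 = 276 (mod 289)
  r_2 = 3744 (mod 4913)
  r_3 = 52874 (mod 83521)
Final: r = 52874 with f(r) ≡ 0 mod 17^4.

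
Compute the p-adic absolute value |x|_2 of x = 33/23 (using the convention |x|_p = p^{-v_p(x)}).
|33/23|_2 = 1

Step 1 — compute v_2(x) by factoring powers of 2 out of the numerator and denominator: v_2(33/23) = 0. Step 2 — apply |x|_p = p^{-v_p(x)} = 2^{0} = 1.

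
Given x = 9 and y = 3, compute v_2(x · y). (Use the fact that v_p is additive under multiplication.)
v_2(27) = 0

v_p(x) = 0 (factor: 9 = 2^0 · 9); v_p(y) = 0 (factor: 3 = 2^0 · 3). Additivity: v_p(xy) = v_p(x) + v_p(y) = 0 + 0 = 0. (Direct check: xy = 27 = 2^0 · (27).)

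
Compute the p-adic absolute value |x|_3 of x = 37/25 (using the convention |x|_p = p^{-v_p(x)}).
|37/25|_3 = 1

Step 1 — compute v_3(x) by factoring powers of 3 out of the numerator and denominator: v_3(37/25) = 0. Step 2 — apply |x|_p = p^{-v_p(x)} = 3^{0} = 1.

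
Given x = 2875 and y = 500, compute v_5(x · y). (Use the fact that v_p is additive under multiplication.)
v_5(1437500) = 6

v_p(x) = 3 (factor: 2875 = 5^3 · 23); v_p(y) = 3 (factor: 500 = 5^3 · 4). Additivity: v_p(xy) = v_p(x) + v_p(y) = 3 + 3 = 6. (Direct check: xy = 1437500 = 5^6 · (92).)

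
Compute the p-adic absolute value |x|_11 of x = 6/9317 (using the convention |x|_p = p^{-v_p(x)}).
|6/9317|_11 = 1331

Step 1 — compute v_11(x) by factoring powers of 11 out of the numerator and denominator: v_11(6/9317) = -3. Step 2 — apply |x|_p = p^{-v_p(x)} = 11^{3} = 1331.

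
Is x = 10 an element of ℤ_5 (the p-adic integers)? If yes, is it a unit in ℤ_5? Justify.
x ∈ ℤ_5 but not a unit; v_5(x) = 1 > 0

ℤ_5 = {x ∈ ℚ_5 : v_5(x) ≥ 0} and ℤ_5^× = {x ∈ ℤ_5 : v_5(x) = 0}. Here v_5(10) = v_5(num) − v_5(den) = 1; compare against these criteria.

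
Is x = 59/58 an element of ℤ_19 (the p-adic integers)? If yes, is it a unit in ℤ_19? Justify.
x ∈ ℤ_19^× (unit); v_19(x) = 0

ℤ_19 = {x ∈ ℚ_19 : v_19(x) ≥ 0} and ℤ_19^× = {x ∈ ℤ_19 : v_19(x) = 0}. Here v_19(59/58) = v_19(num) − v_19(den) = 0; compare against these criteria.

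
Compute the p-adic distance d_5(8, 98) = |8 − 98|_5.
d_5(8, 98) = 1/5

Step 1 — x − y = 8 − 98 = -90. Step 2 — v_5(-90) = 1 (factor: -90 = −(5^1 · 18); the sign does not affect v_p). Step 3 — |x − y|_5 = 5^{-1} = 1/5.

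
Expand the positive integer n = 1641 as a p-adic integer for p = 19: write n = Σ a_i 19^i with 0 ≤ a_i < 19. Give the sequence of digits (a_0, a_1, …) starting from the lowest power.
(a_0, a_1, …) = (7, 10, 4)

Repeated division by 19 gives the digits low-to-high: 1641 = 7 + 10·19^1 + 4·19^2. Digit sequence: (7, 10, 4).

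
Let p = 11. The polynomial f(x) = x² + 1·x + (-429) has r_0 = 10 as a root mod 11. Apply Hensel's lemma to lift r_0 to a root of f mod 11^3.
r_2 = 1264 (mod 1331)

Hensel: r_{i+1} = r_i − f(r_i)·(f′(r_i))^{-1} mod 11^{i+2}, f′(x) = 2x + 1. Iterate:
  r_0 = 10 (mod 11)
  r_1 = 54 (mod 121)
  r_2 = 1264 (mod 1331)
Final: r = 1264 satisfies f(r) ≡ 0 mod 11^3.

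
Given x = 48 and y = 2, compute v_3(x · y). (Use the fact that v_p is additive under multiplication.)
v_3(96) = 1

v_p(x) = 1 (factor: 48 = 3^1 · 16); v_p(y) = 0 (factor: 2 = 3^0 · 2). Additivity: v_p(xy) = v_p(x) + v_p(y) = 1 + 0 = 1. (Direct check: xy = 96 = 3^1 · (32).)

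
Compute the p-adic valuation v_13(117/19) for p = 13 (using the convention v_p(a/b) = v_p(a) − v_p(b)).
v_13(117/19) = 1

Factor powers of 13 from the numerator and denominator of the reduced fraction: 117 = 13^1 · 9 and 19 = 13^0 · 19. Apply v_p(a/b) = v_p(a) − v_p(b): v_13(117/19) = 1 − 0 = 1.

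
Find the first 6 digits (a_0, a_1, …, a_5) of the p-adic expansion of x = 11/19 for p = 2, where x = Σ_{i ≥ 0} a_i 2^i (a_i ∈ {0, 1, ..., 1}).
(a_0, …, a_5) = (1, 0, 0, 1, 0, 1)

v_2(11/19) = 0 (numerator and denominator both coprime to 2), so x ∈ ℤ_2^×. Compute digits iteratively via a_i = x_i mod 2, x_{i+1} = (x_i − a_i)/2, with x_0 = x:
  x_0 = 11/19;  a_0 = 1;  x_1 = (x_0 − 1)/2 = -4/19
  x_1 = -4/19;  a_1 = 0;  x_2 = (x_1 − 0)/2 = -2/19
  x_2 = -2/19;  a_2 = 0;  x_3 = (x_2 − 0)/2 = -1/19
  x_3 = -1/19;  a_3 = 1;  x_4 = (x_3 − 1)/2 = -10/19
  x_4 = -10/19;  a_4 = 0;  x_5 = (x_4 − 0)/2 = -5/19
  x_5 = -5/19;  a_5 = 1;  x_6 = (x_5 − 1)/2 = -12/19
Digits: (1, 0, 0, 1, 0, 1).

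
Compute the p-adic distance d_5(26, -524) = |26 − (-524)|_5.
d_5(26, -524) = 1/25

Step 1 — x − y = 26 − (-524) = 550. Step 2 — v_5(550) = 2 (factor: 550 = (5^2 · 22); the sign does not affect v_p). Step 3 — |x − y|_5 = 5^{-2} = 1/25.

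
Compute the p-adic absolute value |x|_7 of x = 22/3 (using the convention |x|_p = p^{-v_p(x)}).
|22/3|_7 = 1

Step 1 — compute v_7(x) by factoring powers of 7 out of the numerator and denominator: v_7(22/3) = 0. Step 2 — apply |x|_p = p^{-v_p(x)} = 7^{0} = 1.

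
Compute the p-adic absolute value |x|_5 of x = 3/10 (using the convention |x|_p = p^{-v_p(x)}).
|3/10|_5 = 5

Step 1 — compute v_5(x) by factoring powers of 5 out of the numerator and denominator: v_5(3/10) = -1. Step 2 — apply |x|_p = p^{-v_p(x)} = 5^{1} = 5.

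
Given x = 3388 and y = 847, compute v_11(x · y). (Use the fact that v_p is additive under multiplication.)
v_11(2869636) = 4

v_p(x) = 2 (factor: 3388 = 11^2 · 28); v_p(y) = 2 (factor: 847 = 11^2 · 7). Additivity: v_p(xy) = v_p(x) + v_p(y) = 2 + 2 = 4. (Direct check: xy = 2869636 = 11^4 · (196).)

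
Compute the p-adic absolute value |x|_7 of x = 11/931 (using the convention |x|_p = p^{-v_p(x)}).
|11/931|_7 = 49

Step 1 — compute v_7(x) by factoring powers of 7 out of the numerator and denominator: v_7(11/931) = -2. Step 2 — apply |x|_p = p^{-v_p(x)} = 7^{2} = 49.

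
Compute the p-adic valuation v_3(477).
v_3(477) = 2

v_3(n) is the largest exponent k such that 3^k divides n. Factor out: 477 = 3^2 · 53. (Sign doesn't affect v_p.) So v_3(477) = 2.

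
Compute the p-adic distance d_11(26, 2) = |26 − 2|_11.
d_11(26, 2) = 1

Step 1 — x − y = 26 − 2 = 24. Step 2 — v_11(24) = 0 (factor: 24 = (11^0 · 24); the sign does not affect v_p). Step 3 — |x − y|_11 = 11^{0} = 1.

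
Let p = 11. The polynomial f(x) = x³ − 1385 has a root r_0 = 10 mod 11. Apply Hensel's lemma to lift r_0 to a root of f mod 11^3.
r_2 = 945 (mod 1331)

Hensel: r_{i+1} = r_i − f(r_i)/f′(r_i) mod 11^{i+2}, where f′(x) = 3x². Iterate:
  r_0 = 10 (mod 11)
  r_1 = 98 (mod 121)
  r_2 = 945 (mod 1331)
Final: r = 945 with f(r) ≡ 0 mod 11^3.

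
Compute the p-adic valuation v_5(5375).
v_5(5375) = 3

v_5(n) is the largest exponent k such that 5^k divides n. Factor out: 5375 = 5^3 · 43. (Sign doesn't affect v_p.) So v_5(5375) = 3.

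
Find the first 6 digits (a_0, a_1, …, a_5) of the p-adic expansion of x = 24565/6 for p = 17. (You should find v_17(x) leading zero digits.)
(a_0, …, a_5) = (0, 0, 0, 15, 2, 14)

v_17(24565/6) = 3, so a_0 = ... = a_2 = 0. Factor out: x = 17^3 · u with u = 5/6 a unit in ℤ_17. Expand u iteratively via a_{v+i} = u_i mod 17, u_{i+1} = (u_i − a_{v+i})/17:
  u_0 = 5/6;  a_3 = 15;  u_1 = (u_0 − 15)/17 = -5/6
  u_1 = -5/6;  a_4 = 2;  u_2 = (u_1 − 2)/17 = -1/6
  u_2 = -1/6;  a_5 = 14;  u_3 = (u_2 − 14)/17 = -5/6
Digits: (0, 0, 0, 15, 2, 14).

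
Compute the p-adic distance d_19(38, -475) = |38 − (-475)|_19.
d_19(38, -475) = 1/19

Step 1 — x − y = 38 − (-475) = 513. Step 2 — v_19(513) = 1 (factor: 513 = (19^1 · 27); the sign does not affect v_p). Step 3 — |x − y|_19 = 19^{-1} = 1/19.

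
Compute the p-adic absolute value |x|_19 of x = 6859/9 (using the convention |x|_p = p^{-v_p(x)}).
|6859/9|_19 = 1/6859

Step 1 — compute v_19(x) by factoring powers of 19 out of the numerator and denominator: v_19(6859/9) = 3. Step 2 — apply |x|_p = p^{-v_p(x)} = 19^{-3} = 1/6859.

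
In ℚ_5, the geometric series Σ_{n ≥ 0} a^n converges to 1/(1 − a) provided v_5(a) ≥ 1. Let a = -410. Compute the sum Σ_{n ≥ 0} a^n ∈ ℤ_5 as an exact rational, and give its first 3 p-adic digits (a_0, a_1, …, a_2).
Σ a^n = 1/(1 − a) = 1/411;  first 3 digits = (1, 3, 2)

v_5(a) = 1 ≥ 1, so the series converges in ℤ_5 to 1/(1 − a) = 1/(1 − (-410)) = 1/411. Expand this rational in ℤ_5: compute digits iteratively via d_i = x_i mod 5, x_{i+1} = (x_i − d_i)/5. The first 3 digits are (1, 3, 2).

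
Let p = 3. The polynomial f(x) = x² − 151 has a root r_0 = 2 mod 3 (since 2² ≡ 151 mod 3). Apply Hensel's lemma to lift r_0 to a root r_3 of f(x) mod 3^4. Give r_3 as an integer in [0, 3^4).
r_3 = 50 (mod 81)

Hensel's recurrence: r_{i+1} = r_i − f(r_i)·(f′(r_i))^{-1} mod 3^{i+2}, with f′(x) = 2x. Iterate:
  r_0 = 2 (mod 3)
  r_1 = 5 (mod 9)
  r_2 = 23 (mod 27)
  r_3 = 50 (mod 81)
Final: r_3 = 50, and one checks f(r_3) ≡ 0 mod 3^4.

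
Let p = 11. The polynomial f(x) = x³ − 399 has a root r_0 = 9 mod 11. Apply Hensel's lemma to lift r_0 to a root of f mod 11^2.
r_1 = 42 (mod 121)

Hensel: r_{i+1} = r_i − f(r_i)/f′(r_i) mod 11^{i+2}, where f′(x) = 3x². Iterate:
  r_0 = 9 (mod 11)
  r_1 = 42 (mod 121)
Final: r = 42 with f(r) ≡ 0 mod 11^2.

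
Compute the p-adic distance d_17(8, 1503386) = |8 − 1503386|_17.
d_17(8, 1503386) = 1/83521

Step 1 — x − y = 8 − 1503386 = -1503378. Step 2 — v_17(-1503378) = 4 (factor: -1503378 = −(17^4 · 18); the sign does not affect v_p). Step 3 — |x − y|_17 = 17^{-4} = 1/83521.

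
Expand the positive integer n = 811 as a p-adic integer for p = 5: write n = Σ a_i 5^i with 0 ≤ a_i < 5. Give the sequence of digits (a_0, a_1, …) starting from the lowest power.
(a_0, a_1, …) = (1, 2, 2, 1, 1)

Repeated division by 5 gives the digits low-to-high: 811 = 1 + 2·5^1 + 2·5^2 + 1·5^3 + 1·5^4. Digit sequence: (1, 2, 2, 1, 1).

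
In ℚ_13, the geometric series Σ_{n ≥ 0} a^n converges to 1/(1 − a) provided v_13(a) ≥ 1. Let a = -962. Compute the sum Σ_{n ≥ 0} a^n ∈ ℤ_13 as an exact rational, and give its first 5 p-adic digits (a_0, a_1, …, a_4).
Σ a^n = 1/(1 − a) = 1/963;  first 5 digits = (1, 4, 10, 3, 5)

v_13(a) = 1 ≥ 1, so the series converges in ℤ_13 to 1/(1 − a) = 1/(1 − (-962)) = 1/963. Expand this rational in ℤ_13: compute digits iteratively via d_i = x_i mod 13, x_{i+1} = (x_i − d_i)/13. The first 5 digits are (1, 4, 10, 3, 5).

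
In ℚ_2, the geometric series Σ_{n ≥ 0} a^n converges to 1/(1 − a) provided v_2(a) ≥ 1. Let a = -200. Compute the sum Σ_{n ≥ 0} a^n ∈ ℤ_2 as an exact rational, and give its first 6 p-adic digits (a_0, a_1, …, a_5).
Σ a^n = 1/(1 − a) = 1/201;  first 6 digits = (1, 0, 0, 1, 1, 1)

v_2(a) = 3 ≥ 1, so the series converges in ℤ_2 to 1/(1 − a) = 1/(1 − (-200)) = 1/201. Expand this rational in ℤ_2: compute digits iteratively via d_i = x_i mod 2, x_{i+1} = (x_i − d_i)/2. The first 6 digits are (1, 0, 0, 1, 1, 1).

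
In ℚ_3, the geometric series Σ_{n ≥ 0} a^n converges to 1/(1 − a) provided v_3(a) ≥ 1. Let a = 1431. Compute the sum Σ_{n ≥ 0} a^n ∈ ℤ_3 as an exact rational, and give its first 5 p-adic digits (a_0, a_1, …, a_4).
Σ a^n = 1/(1 − a) = -1/1430;  first 5 digits = (1, 0, 0, 2, 2)

v_3(a) = 3 ≥ 1, so the series converges in ℤ_3 to 1/(1 − a) = 1/(1 − 1431) = -1/1430. Expand this rational in ℤ_3: compute digits iteratively via d_i = x_i mod 3, x_{i+1} = (x_i − d_i)/3. The first 5 digits are (1, 0, 0, 2, 2).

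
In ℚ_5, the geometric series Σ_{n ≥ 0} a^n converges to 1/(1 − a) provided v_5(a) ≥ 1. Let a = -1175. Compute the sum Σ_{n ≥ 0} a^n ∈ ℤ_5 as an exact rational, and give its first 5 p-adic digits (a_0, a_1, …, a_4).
Σ a^n = 1/(1 − a) = 1/1176;  first 5 digits = (1, 0, 3, 0, 2)

v_5(a) = 2 ≥ 1, so the series converges in ℤ_5 to 1/(1 − a) = 1/(1 − (-1175)) = 1/1176. Expand this rational in ℤ_5: compute digits iteratively via d_i = x_i mod 5, x_{i+1} = (x_i − d_i)/5. The first 5 digits are (1, 0, 3, 0, 2).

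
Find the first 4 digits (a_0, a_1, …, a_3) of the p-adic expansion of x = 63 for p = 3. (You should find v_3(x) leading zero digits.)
(a_0, …, a_3) = (0, 0, 1, 2)

v_3(63) = 2, so a_0 = ... = a_1 = 0. Factor out: x = 3^2 · u with u = 7 a unit in ℤ_3. Expand u iteratively via a_{v+i} = u_i mod 3, u_{i+1} = (u_i − a_{v+i})/3:
  u_0 = 7;  a_2 = 1;  u_1 = (u_0 − 1)/3 = 2
  u_1 = 2;  a_3 = 2;  u_2 = (u_1 − 2)/3 = 0
Digits: (0, 0, 1, 2).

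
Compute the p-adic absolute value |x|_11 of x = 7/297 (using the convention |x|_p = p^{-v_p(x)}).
|7/297|_11 = 11

Step 1 — compute v_11(x) by factoring powers of 11 out of the numerator and denominator: v_11(7/297) = -1. Step 2 — apply |x|_p = p^{-v_p(x)} = 11^{1} = 11.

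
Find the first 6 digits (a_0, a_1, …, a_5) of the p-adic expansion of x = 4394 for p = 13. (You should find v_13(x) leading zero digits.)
(a_0, …, a_5) = (0, 0, 0, 2, 0, 0)

v_13(4394) = 3, so a_0 = ... = a_2 = 0. Factor out: x = 13^3 · u with u = 2 a unit in ℤ_13. Expand u iteratively via a_{v+i} = u_i mod 13, u_{i+1} = (u_i − a_{v+i})/13:
  u_0 = 2;  a_3 = 2;  u_1 = (u_0 − 2)/13 = 0
  u_1 = 0;  a_4 = 0;  u_2 = (u_1 − 0)/13 = 0
  u_2 = 0;  a_5 = 0;  u_3 = (u_2 − 0)/13 = 0
Digits: (0, 0, 0, 2, 0, 0).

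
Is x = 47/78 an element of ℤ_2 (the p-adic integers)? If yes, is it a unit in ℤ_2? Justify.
x ∉ ℤ_2 (v_2(x) = -1 < 0)

ℤ_2 = {x ∈ ℚ_2 : v_2(x) ≥ 0} and ℤ_2^× = {x ∈ ℤ_2 : v_2(x) = 0}. Here v_2(47/78) = v_2(num) − v_2(den) = -1; compare against these criteria.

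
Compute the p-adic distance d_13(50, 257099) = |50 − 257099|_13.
d_13(50, 257099) = 1/28561

Step 1 — x − y = 50 − 257099 = -257049. Step 2 — v_13(-257049) = 4 (factor: -257049 = −(13^4 · 9); the sign does not affect v_p). Step 3 — |x − y|_13 = 13^{-4} = 1/28561.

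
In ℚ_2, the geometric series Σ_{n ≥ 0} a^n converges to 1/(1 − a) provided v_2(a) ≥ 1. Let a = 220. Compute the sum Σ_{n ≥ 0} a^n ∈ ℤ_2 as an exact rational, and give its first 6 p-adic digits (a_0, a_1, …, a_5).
Σ a^n = 1/(1 − a) = -1/219;  first 6 digits = (1, 0, 1, 1, 0, 1)

v_2(a) = 2 ≥ 1, so the series converges in ℤ_2 to 1/(1 − a) = 1/(1 − 220) = -1/219. Expand this rational in ℤ_2: compute digits iteratively via d_i = x_i mod 2, x_{i+1} = (x_i − d_i)/2. The first 6 digits are (1, 0, 1, 1, 0, 1).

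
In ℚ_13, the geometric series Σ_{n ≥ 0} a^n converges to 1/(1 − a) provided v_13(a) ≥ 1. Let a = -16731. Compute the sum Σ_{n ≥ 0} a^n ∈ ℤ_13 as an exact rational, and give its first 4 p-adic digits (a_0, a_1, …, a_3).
Σ a^n = 1/(1 − a) = 1/16732;  first 4 digits = (1, 0, 5, 5)

v_13(a) = 2 ≥ 1, so the series converges in ℤ_13 to 1/(1 − a) = 1/(1 − (-16731)) = 1/16732. Expand this rational in ℤ_13: compute digits iteratively via d_i = x_i mod 13, x_{i+1} = (x_i − d_i)/13. The first 4 digits are (1, 0, 5, 5).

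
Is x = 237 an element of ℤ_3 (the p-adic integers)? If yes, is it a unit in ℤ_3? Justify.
x ∈ ℤ_3 but not a unit; v_3(x) = 1 > 0

ℤ_3 = {x ∈ ℚ_3 : v_3(x) ≥ 0} and ℤ_3^× = {x ∈ ℤ_3 : v_3(x) = 0}. Here v_3(237) = v_3(num) − v_3(den) = 1; compare against these criteria.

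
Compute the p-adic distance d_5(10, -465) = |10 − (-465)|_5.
d_5(10, -465) = 1/25

Step 1 — x − y = 10 − (-465) = 475. Step 2 — v_5(475) = 2 (factor: 475 = (5^2 · 19); the sign does not affect v_p). Step 3 — |x − y|_5 = 5^{-2} = 1/25.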